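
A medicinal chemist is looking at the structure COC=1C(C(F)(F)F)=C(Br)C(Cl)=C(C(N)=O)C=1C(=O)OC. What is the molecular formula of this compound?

C11H8BrClF3NO4

Walk through each heavy atom and fill implicit hydrogens from standard valence (C 4, N 3, O 2, S 2, halogen 1):
  atom 1: C, bond orders sum to 1 (valence 4) → 3 H
  atom 2: O, bond orders sum to 2 (valence 2) → 0 H
  atom 3: C, bond orders sum to 4 (valence 4) → 0 H
  atom 4: C, bond orders sum to 4 (valence 4) → 0 H
  atom 5: C, bond orders sum to 4 (valence 4) → 0 H
  atom 6: F (halogen, monovalent) → 0 H
  atom 7: F (halogen, monovalent) → 0 H
  atom 8: F (halogen, monovalent) → 0 H
  atom 9: C, bond orders sum to 4 (valence 4) → 0 H
  atom 10: Br (halogen, monovalent) → 0 H
  atom 11: C, bond orders sum to 4 (valence 4) → 0 H
  atom 12: Cl (halogen, monovalent) → 0 H
  atom 13: C, bond orders sum to 4 (valence 4) → 0 H
  atom 14: C, bond orders sum to 4 (valence 4) → 0 H
  atom 15: N, bond orders sum to 1 (valence 3) → 2 H
  atom 16: O, bond orders sum to 2 (valence 2) → 0 H
  atom 17: C, bond orders sum to 4 (valence 4) → 0 H
  atom 18: C, bond orders sum to 4 (valence 4) → 0 H
  atom 19: O, bond orders sum to 2 (valence 2) → 0 H
  atom 20: O, bond orders sum to 2 (valence 2) → 0 H
  atom 21: C, bond orders sum to 1 (valence 4) → 3 H
Totals → C:11, H:8, Br:1, Cl:1, F:3, N:1, O:4.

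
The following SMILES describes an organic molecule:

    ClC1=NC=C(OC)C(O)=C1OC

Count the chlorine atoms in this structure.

Scan the SMILES for Cl atoms (remember two-letter symbols like Cl and Br are single atoms).
Chlorine count: 1.

1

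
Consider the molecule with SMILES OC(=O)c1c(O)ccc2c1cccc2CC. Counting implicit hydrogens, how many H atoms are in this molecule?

12

Walk through each heavy atom and fill implicit hydrogens from standard valence (C 4, N 3, O 2, S 2, halogen 1); for lowercase aromatic atoms, an aromatic c carries 1 H when it has two neighbours and 0 H with three, and aromatic n carries 0 H:
  atom 1: O, bond orders sum to 1 (valence 2) → 1 H
  atom 2: C, bond orders sum to 4 (valence 4) → 0 H
  atom 3: O, bond orders sum to 2 (valence 2) → 0 H
  atom 4: aromatic c, 3 neighbours → 0 H
  atom 5: aromatic c, 3 neighbours → 0 H
  atom 6: O, bond orders sum to 1 (valence 2) → 1 H
  atom 7: aromatic c, 2 neighbours → 1 H
  atom 8: aromatic c, 2 neighbours → 1 H
  atom 9: aromatic c, 3 neighbours → 0 H
  atom 10: aromatic c, 3 neighbours → 0 H
  atom 11: aromatic c, 2 neighbours → 1 H
  atom 12: aromatic c, 2 neighbours → 1 H
  atom 13: aromatic c, 2 neighbours → 1 H
  atom 14: aromatic c, 3 neighbours → 0 H
  atom 15: C, bond orders sum to 2 (valence 4) → 2 H
  atom 16: C, bond orders sum to 1 (valence 4) → 3 H
Total hydrogens: 12.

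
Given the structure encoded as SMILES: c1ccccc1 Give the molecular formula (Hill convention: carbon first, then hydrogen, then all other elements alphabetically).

Walk through each heavy atom and fill implicit hydrogens from standard valence (C 4, N 3, O 2, S 2, halogen 1); for lowercase aromatic atoms, an aromatic c carries 1 H when it has two neighbours and 0 H with three, and aromatic n carries 0 H:
  atom 1: aromatic c, 2 neighbours → 1 H
  atom 2: aromatic c, 2 neighbours → 1 H
  atom 3: aromatic c, 2 neighbours → 1 H
  atom 4: aromatic c, 2 neighbours → 1 H
  atom 5: aromatic c, 2 neighbours → 1 H
  atom 6: aromatic c, 2 neighbours → 1 H
Totals → C:6, H:6.

C6H6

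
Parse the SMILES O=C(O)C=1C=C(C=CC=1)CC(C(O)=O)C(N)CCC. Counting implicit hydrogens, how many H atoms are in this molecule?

19

Walk through each heavy atom and fill implicit hydrogens from standard valence (C 4, N 3, O 2, S 2, halogen 1):
  atom 1: O, bond orders sum to 2 (valence 2) → 0 H
  atom 2: C, bond orders sum to 4 (valence 4) → 0 H
  atom 3: O, bond orders sum to 1 (valence 2) → 1 H
  atom 4: C, bond orders sum to 4 (valence 4) → 0 H
  atom 5: C, bond orders sum to 3 (valence 4) → 1 H
  atom 6: C, bond orders sum to 4 (valence 4) → 0 H
  atom 7: C, bond orders sum to 3 (valence 4) → 1 H
  atom 8: C, bond orders sum to 3 (valence 4) → 1 H
  atom 9: C, bond orders sum to 3 (valence 4) → 1 H
  atom 10: C, bond orders sum to 2 (valence 4) → 2 H
  atom 11: C, bond orders sum to 3 (valence 4) → 1 H
  atom 12: C, bond orders sum to 4 (valence 4) → 0 H
  atom 13: O, bond orders sum to 1 (valence 2) → 1 H
  atom 14: O, bond orders sum to 2 (valence 2) → 0 H
  atom 15: C, bond orders sum to 3 (valence 4) → 1 H
  atom 16: N, bond orders sum to 1 (valence 3) → 2 H
  atom 17: C, bond orders sum to 2 (valence 4) → 2 H
  atom 18: C, bond orders sum to 2 (valence 4) → 2 H
  atom 19: C, bond orders sum to 1 (valence 4) → 3 H
Total hydrogens: 19.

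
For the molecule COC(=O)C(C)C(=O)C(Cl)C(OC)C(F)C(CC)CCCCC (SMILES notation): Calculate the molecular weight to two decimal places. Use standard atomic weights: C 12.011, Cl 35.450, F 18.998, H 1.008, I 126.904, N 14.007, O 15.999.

352.87 g/mol

First, the molecular formula is C17H30ClFO4 (counting implicit H from valence).
  C: 17 × 12.011 = 204.187
  Cl: 1 × 35.450 = 35.450
  F: 1 × 18.998 = 18.998
  H: 30 × 1.008 = 30.240
  O: 4 × 15.999 = 63.996
Sum: 17×12.011 + 1×35.450 + 1×18.998 + 30×1.008 + 4×15.999 = 352.871 → 352.87 g/mol.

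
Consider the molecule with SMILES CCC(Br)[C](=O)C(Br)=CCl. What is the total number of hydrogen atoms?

Walk through each heavy atom and fill implicit hydrogens from standard valence (C 4, N 3, O 2, S 2, halogen 1):
  atom 1: C, bond orders sum to 1 (valence 4) → 3 H
  atom 2: C, bond orders sum to 2 (valence 4) → 2 H
  atom 3: C, bond orders sum to 3 (valence 4) → 1 H
  atom 4: Br (halogen, monovalent) → 0 H
  atom 5: C with explicit H count 0
  atom 6: O, bond orders sum to 2 (valence 2) → 0 H
  atom 7: C, bond orders sum to 4 (valence 4) → 0 H
  atom 8: Br (halogen, monovalent) → 0 H
  atom 9: C, bond orders sum to 3 (valence 4) → 1 H
  atom 10: Cl (halogen, monovalent) → 0 H
Total hydrogens: 7.

7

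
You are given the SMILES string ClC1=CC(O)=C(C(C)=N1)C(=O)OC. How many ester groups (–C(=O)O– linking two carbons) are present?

The ester motif appears at heavy-atom position 10 in the SMILES.
Other groups present: 1 hydroxyl.
Ester count: 1.

1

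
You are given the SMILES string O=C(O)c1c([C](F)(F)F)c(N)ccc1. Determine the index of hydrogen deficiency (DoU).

5

Molecular formula: C8H6F3NO2.
DoU = (2C + 2 + N − H − X) / 2, where X is the halogen count and O/S are ignored.
    = (2·8 + 2 + 1 − 6 − 3) / 2 = 10 / 2 = 5.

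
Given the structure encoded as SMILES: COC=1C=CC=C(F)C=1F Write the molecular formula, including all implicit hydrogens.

C7H6F2O

Walk through each heavy atom and fill implicit hydrogens from standard valence (C 4, N 3, O 2, S 2, halogen 1):
  atom 1: C, bond orders sum to 1 (valence 4) → 3 H
  atom 2: O, bond orders sum to 2 (valence 2) → 0 H
  atom 3: C, bond orders sum to 4 (valence 4) → 0 H
  atom 4: C, bond orders sum to 3 (valence 4) → 1 H
  atom 5: C, bond orders sum to 3 (valence 4) → 1 H
  atom 6: C, bond orders sum to 3 (valence 4) → 1 H
  atom 7: C, bond orders sum to 4 (valence 4) → 0 H
  atom 8: F (halogen, monovalent) → 0 H
  atom 9: C, bond orders sum to 4 (valence 4) → 0 H
  atom 10: F (halogen, monovalent) → 0 H
Totals → C:7, H:6, F:2, O:1.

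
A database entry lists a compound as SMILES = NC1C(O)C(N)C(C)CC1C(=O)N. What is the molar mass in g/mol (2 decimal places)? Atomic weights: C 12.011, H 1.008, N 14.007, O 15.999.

187.24 g/mol

First, the molecular formula is C8H17N3O2 (counting implicit H from valence).
  C: 8 × 12.011 = 96.088
  H: 17 × 1.008 = 17.136
  N: 3 × 14.007 = 42.021
  O: 2 × 15.999 = 31.998
Sum: 8×12.011 + 17×1.008 + 3×14.007 + 2×15.999 = 187.243 → 187.24 g/mol.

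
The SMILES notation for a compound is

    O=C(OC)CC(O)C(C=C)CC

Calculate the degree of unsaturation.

2

Molecular formula: C9H16O3.
DoU = (2C + 2 + N − H − X) / 2, where X is the halogen count and O/S are ignored.
    = (2·9 + 2 + 0 − 16 − 0) / 2 = 4 / 2 = 2.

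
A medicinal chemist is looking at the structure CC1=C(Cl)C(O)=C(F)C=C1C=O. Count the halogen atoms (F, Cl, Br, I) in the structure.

2

Halogen atoms appear at heavy-atom positions 4, 8 (1×Cl, 1×F).
Other groups present: 1 aldehyde, 1 hydroxyl.
Halogen count: 2.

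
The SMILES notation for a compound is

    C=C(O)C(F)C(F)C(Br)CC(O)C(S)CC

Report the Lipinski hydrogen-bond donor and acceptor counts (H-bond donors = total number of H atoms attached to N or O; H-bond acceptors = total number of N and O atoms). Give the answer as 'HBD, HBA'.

Donors: find every N or O and count the H atoms it carries.
  atom 3 (O): bond orders sum to 1 → 1 H
  atom 12 (O): bond orders sum to 1 → 1 H
Lipinski HBD = 2.
Acceptors: N atoms = 0, O atoms = 2 → HBA = 2.

2, 2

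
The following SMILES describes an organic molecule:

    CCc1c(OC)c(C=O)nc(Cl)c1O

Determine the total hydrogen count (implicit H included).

10

Walk through each heavy atom and fill implicit hydrogens from standard valence (C 4, N 3, O 2, S 2, halogen 1); for lowercase aromatic atoms, an aromatic c carries 1 H when it has two neighbours and 0 H with three, and aromatic n carries 0 H:
  atom 1: C, bond orders sum to 1 (valence 4) → 3 H
  atom 2: C, bond orders sum to 2 (valence 4) → 2 H
  atom 3: aromatic c, 3 neighbours → 0 H
  atom 4: aromatic c, 3 neighbours → 0 H
  atom 5: O, bond orders sum to 2 (valence 2) → 0 H
  atom 6: C, bond orders sum to 1 (valence 4) → 3 H
  atom 7: aromatic c, 3 neighbours → 0 H
  atom 8: C, bond orders sum to 3 (valence 4) → 1 H
  atom 9: O, bond orders sum to 2 (valence 2) → 0 H
  atom 10: aromatic n, 2 neighbours → 0 H
  atom 11: aromatic c, 3 neighbours → 0 H
  atom 12: Cl (halogen, monovalent) → 0 H
  atom 13: aromatic c, 3 neighbours → 0 H
  atom 14: O, bond orders sum to 1 (valence 2) → 1 H
Total hydrogens: 10.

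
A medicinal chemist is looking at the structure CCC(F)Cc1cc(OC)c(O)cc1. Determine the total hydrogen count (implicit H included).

15

Walk through each heavy atom and fill implicit hydrogens from standard valence (C 4, N 3, O 2, S 2, halogen 1); for lowercase aromatic atoms, an aromatic c carries 1 H when it has two neighbours and 0 H with three, and aromatic n carries 0 H:
  atom 1: C, bond orders sum to 1 (valence 4) → 3 H
  atom 2: C, bond orders sum to 2 (valence 4) → 2 H
  atom 3: C, bond orders sum to 3 (valence 4) → 1 H
  atom 4: F (halogen, monovalent) → 0 H
  atom 5: C, bond orders sum to 2 (valence 4) → 2 H
  atom 6: aromatic c, 3 neighbours → 0 H
  atom 7: aromatic c, 2 neighbours → 1 H
  atom 8: aromatic c, 3 neighbours → 0 H
  atom 9: O, bond orders sum to 2 (valence 2) → 0 H
  atom 10: C, bond orders sum to 1 (valence 4) → 3 H
  atom 11: aromatic c, 3 neighbours → 0 H
  atom 12: O, bond orders sum to 1 (valence 2) → 1 H
  atom 13: aromatic c, 2 neighbours → 1 H
  atom 14: aromatic c, 2 neighbours → 1 H
Total hydrogens: 15.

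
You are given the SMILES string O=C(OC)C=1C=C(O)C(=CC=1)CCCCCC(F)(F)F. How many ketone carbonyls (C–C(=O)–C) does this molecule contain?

Scan the SMILES for the ketone motif — none present.
Groups that are present: 1 ester, 1 hydroxyl.

0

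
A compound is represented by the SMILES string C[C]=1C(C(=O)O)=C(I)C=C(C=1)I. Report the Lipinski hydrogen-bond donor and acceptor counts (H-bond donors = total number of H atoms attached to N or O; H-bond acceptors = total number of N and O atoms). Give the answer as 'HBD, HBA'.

1, 2

Donors: find every N or O and count the H atoms it carries.
  atom 5 (O): bond orders sum to 2 → 0 H
  atom 6 (O): bond orders sum to 1 → 1 H
Lipinski HBD = 1.
Acceptors: N atoms = 0, O atoms = 2 → HBA = 2.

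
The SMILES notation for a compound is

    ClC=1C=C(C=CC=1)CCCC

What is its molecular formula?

Walk through each heavy atom and fill implicit hydrogens from standard valence (C 4, N 3, O 2, S 2, halogen 1):
  atom 1: Cl (halogen, monovalent) → 0 H
  atom 2: C, bond orders sum to 4 (valence 4) → 0 H
  atom 3: C, bond orders sum to 3 (valence 4) → 1 H
  atom 4: C, bond orders sum to 4 (valence 4) → 0 H
  atom 5: C, bond orders sum to 3 (valence 4) → 1 H
  atom 6: C, bond orders sum to 3 (valence 4) → 1 H
  atom 7: C, bond orders sum to 3 (valence 4) → 1 H
  atom 8: C, bond orders sum to 2 (valence 4) → 2 H
  atom 9: C, bond orders sum to 2 (valence 4) → 2 H
  atom 10: C, bond orders sum to 2 (valence 4) → 2 H
  atom 11: C, bond orders sum to 1 (valence 4) → 3 H
Totals → C:10, H:13, Cl:1.
In Hill order: C10H13Cl.

C10H13Cl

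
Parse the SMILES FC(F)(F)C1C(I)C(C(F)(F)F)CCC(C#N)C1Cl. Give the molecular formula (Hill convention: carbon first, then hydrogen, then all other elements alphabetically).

C10H9ClF6IN

Walk through each heavy atom and fill implicit hydrogens from standard valence (C 4, N 3, O 2, S 2, halogen 1):
  atom 1: F (halogen, monovalent) → 0 H
  atom 2: C, bond orders sum to 4 (valence 4) → 0 H
  atom 3: F (halogen, monovalent) → 0 H
  atom 4: F (halogen, monovalent) → 0 H
  atom 5: C, bond orders sum to 3 (valence 4) → 1 H
  atom 6: C, bond orders sum to 3 (valence 4) → 1 H
  atom 7: I (halogen, monovalent) → 0 H
  atom 8: C, bond orders sum to 3 (valence 4) → 1 H
  atom 9: C, bond orders sum to 4 (valence 4) → 0 H
  atom 10: F (halogen, monovalent) → 0 H
  atom 11: F (halogen, monovalent) → 0 H
  atom 12: F (halogen, monovalent) → 0 H
  atom 13: C, bond orders sum to 2 (valence 4) → 2 H
  atom 14: C, bond orders sum to 2 (valence 4) → 2 H
  atom 15: C, bond orders sum to 3 (valence 4) → 1 H
  atom 16: C, bond orders sum to 4 (valence 4) → 0 H
  atom 17: N, bond orders sum to 3 (valence 3) → 0 H
  atom 18: C, bond orders sum to 3 (valence 4) → 1 H
  atom 19: Cl (halogen, monovalent) → 0 H
Totals → C:10, H:9, Cl:1, F:6, I:1, N:1.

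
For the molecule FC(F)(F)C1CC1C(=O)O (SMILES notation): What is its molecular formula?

C5H5F3O2

Walk through each heavy atom and fill implicit hydrogens from standard valence (C 4, N 3, O 2, S 2, halogen 1):
  atom 1: F (halogen, monovalent) → 0 H
  atom 2: C, bond orders sum to 4 (valence 4) → 0 H
  atom 3: F (halogen, monovalent) → 0 H
  atom 4: F (halogen, monovalent) → 0 H
  atom 5: C, bond orders sum to 3 (valence 4) → 1 H
  atom 6: C, bond orders sum to 2 (valence 4) → 2 H
  atom 7: C, bond orders sum to 3 (valence 4) → 1 H
  atom 8: C, bond orders sum to 4 (valence 4) → 0 H
  atom 9: O, bond orders sum to 2 (valence 2) → 0 H
  atom 10: O, bond orders sum to 1 (valence 2) → 1 H
Totals → C:5, H:5, F:3, O:2.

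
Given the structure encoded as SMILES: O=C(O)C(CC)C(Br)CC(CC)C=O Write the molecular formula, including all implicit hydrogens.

Walk through each heavy atom and fill implicit hydrogens from standard valence (C 4, N 3, O 2, S 2, halogen 1):
  atom 1: O, bond orders sum to 2 (valence 2) → 0 H
  atom 2: C, bond orders sum to 4 (valence 4) → 0 H
  atom 3: O, bond orders sum to 1 (valence 2) → 1 H
  atom 4: C, bond orders sum to 3 (valence 4) → 1 H
  atom 5: C, bond orders sum to 2 (valence 4) → 2 H
  atom 6: C, bond orders sum to 1 (valence 4) → 3 H
  atom 7: C, bond orders sum to 3 (valence 4) → 1 H
  atom 8: Br (halogen, monovalent) → 0 H
  atom 9: C, bond orders sum to 2 (valence 4) → 2 H
  atom 10: C, bond orders sum to 3 (valence 4) → 1 H
  atom 11: C, bond orders sum to 2 (valence 4) → 2 H
  atom 12: C, bond orders sum to 1 (valence 4) → 3 H
  atom 13: C, bond orders sum to 3 (valence 4) → 1 H
  atom 14: O, bond orders sum to 2 (valence 2) → 0 H
Totals → C:10, H:17, Br:1, O:3.
In Hill order: C10H17BrO3.

C10H17BrO3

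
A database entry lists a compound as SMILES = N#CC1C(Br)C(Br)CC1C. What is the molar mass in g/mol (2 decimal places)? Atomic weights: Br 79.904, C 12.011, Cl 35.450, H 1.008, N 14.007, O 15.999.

266.96 g/mol

First, the molecular formula is C7H9Br2N (counting implicit H from valence).
  Br: 2 × 79.904 = 159.808
  C: 7 × 12.011 = 84.077
  H: 9 × 1.008 = 9.072
  N: 1 × 14.007 = 14.007
Sum: 2×79.904 + 7×12.011 + 9×1.008 + 1×14.007 = 266.964 → 266.96 g/mol.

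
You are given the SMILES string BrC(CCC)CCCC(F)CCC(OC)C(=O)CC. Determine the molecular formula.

Walk through each heavy atom and fill implicit hydrogens from standard valence (C 4, N 3, O 2, S 2, halogen 1):
  atom 1: Br (halogen, monovalent) → 0 H
  atom 2: C, bond orders sum to 3 (valence 4) → 1 H
  atom 3: C, bond orders sum to 2 (valence 4) → 2 H
  atom 4: C, bond orders sum to 2 (valence 4) → 2 H
  atom 5: C, bond orders sum to 1 (valence 4) → 3 H
  atom 6: C, bond orders sum to 2 (valence 4) → 2 H
  atom 7: C, bond orders sum to 2 (valence 4) → 2 H
  atom 8: C, bond orders sum to 2 (valence 4) → 2 H
  atom 9: C, bond orders sum to 3 (valence 4) → 1 H
  atom 10: F (halogen, monovalent) → 0 H
  atom 11: C, bond orders sum to 2 (valence 4) → 2 H
  atom 12: C, bond orders sum to 2 (valence 4) → 2 H
  atom 13: C, bond orders sum to 3 (valence 4) → 1 H
  atom 14: O, bond orders sum to 2 (valence 2) → 0 H
  atom 15: C, bond orders sum to 1 (valence 4) → 3 H
  atom 16: C, bond orders sum to 4 (valence 4) → 0 H
  atom 17: O, bond orders sum to 2 (valence 2) → 0 H
  atom 18: C, bond orders sum to 2 (valence 4) → 2 H
  atom 19: C, bond orders sum to 1 (valence 4) → 3 H
Totals → C:15, H:28, Br:1, F:1, O:2.

C15H28BrFO2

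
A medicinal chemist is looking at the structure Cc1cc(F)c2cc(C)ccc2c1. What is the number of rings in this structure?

In SMILES, each pair of matching ring-closure digits denotes one ring-closing bond; the number of such bonds equals the number of independent rings.
Ring-closure bonds here: 2.

2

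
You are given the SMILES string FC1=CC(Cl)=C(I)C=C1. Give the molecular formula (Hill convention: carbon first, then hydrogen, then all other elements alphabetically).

C6H3ClFI

Walk through each heavy atom and fill implicit hydrogens from standard valence (C 4, N 3, O 2, S 2, halogen 1):
  atom 1: F (halogen, monovalent) → 0 H
  atom 2: C, bond orders sum to 4 (valence 4) → 0 H
  atom 3: C, bond orders sum to 3 (valence 4) → 1 H
  atom 4: C, bond orders sum to 4 (valence 4) → 0 H
  atom 5: Cl (halogen, monovalent) → 0 H
  atom 6: C, bond orders sum to 4 (valence 4) → 0 H
  atom 7: I (halogen, monovalent) → 0 H
  atom 8: C, bond orders sum to 3 (valence 4) → 1 H
  atom 9: C, bond orders sum to 3 (valence 4) → 1 H
Totals → C:6, H:3, Cl:1, F:1, I:1.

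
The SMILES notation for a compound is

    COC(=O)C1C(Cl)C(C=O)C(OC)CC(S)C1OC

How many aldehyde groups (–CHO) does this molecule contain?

The aldehyde motif appears at heavy-atom position 9 in the SMILES.
Other groups present: 1 ester, 2 ether, 1 thiol.
Aldehyde count: 1.

1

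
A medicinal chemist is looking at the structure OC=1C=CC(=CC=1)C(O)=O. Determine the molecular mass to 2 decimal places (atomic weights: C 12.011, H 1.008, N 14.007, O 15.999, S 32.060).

First, the molecular formula is C7H6O3 (counting implicit H from valence).
  C: 7 × 12.011 = 84.077
  H: 6 × 1.008 = 6.048
  O: 3 × 15.999 = 47.997
Sum: 7×12.011 + 6×1.008 + 3×15.999 = 138.122 → 138.12 g/mol.

138.12 g/mol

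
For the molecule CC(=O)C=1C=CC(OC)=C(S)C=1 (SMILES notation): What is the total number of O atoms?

Scan the SMILES for O atoms (remember two-letter symbols like Cl and Br are single atoms).
Oxygen count: 2.

2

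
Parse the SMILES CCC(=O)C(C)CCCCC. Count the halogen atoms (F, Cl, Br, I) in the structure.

0

Scan the SMILES for the halogen motif — none present.
Groups that are present: 1 ketone.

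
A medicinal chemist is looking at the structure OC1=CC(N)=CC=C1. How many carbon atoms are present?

6

Count every carbon token in the SMILES (each C, including those in ring-closure positions and inside branches).
Carbon count: 6.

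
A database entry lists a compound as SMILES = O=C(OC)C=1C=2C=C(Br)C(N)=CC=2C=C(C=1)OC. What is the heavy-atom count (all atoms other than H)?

Every atom symbol written in the SMILES (organic subset) is one heavy atom; implicit H are not written.
Heavy atoms by element → Br:1, C:13, N:1, O:3.
Total: 18.

18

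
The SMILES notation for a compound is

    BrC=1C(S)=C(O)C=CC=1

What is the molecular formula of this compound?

Walk through each heavy atom and fill implicit hydrogens from standard valence (C 4, N 3, O 2, S 2, halogen 1):
  atom 1: Br (halogen, monovalent) → 0 H
  atom 2: C, bond orders sum to 4 (valence 4) → 0 H
  atom 3: C, bond orders sum to 4 (valence 4) → 0 H
  atom 4: S, bond orders sum to 1 (valence 2) → 1 H
  atom 5: C, bond orders sum to 4 (valence 4) → 0 H
  atom 6: O, bond orders sum to 1 (valence 2) → 1 H
  atom 7: C, bond orders sum to 3 (valence 4) → 1 H
  atom 8: C, bond orders sum to 3 (valence 4) → 1 H
  atom 9: C, bond orders sum to 3 (valence 4) → 1 H
Totals → C:6, H:5, Br:1, O:1, S:1.

C6H5BrOS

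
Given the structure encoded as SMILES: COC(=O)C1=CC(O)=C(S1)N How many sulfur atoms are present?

1

Scan the SMILES for S atoms (remember two-letter symbols like Cl and Br are single atoms).
Sulfur count: 1.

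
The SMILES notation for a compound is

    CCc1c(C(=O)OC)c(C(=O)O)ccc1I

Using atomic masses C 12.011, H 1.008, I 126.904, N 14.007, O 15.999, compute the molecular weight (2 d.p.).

First, the molecular formula is C11H11IO4 (counting implicit H from valence).
  C: 11 × 12.011 = 132.121
  H: 11 × 1.008 = 11.088
  I: 1 × 126.904 = 126.904
  O: 4 × 15.999 = 63.996
Sum: 11×12.011 + 11×1.008 + 1×126.904 + 4×15.999 = 334.109 → 334.11 g/mol.

334.11 g/mol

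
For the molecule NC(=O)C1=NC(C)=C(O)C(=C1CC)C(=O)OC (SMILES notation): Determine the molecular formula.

Walk through each heavy atom and fill implicit hydrogens from standard valence (C 4, N 3, O 2, S 2, halogen 1):
  atom 1: N, bond orders sum to 1 (valence 3) → 2 H
  atom 2: C, bond orders sum to 4 (valence 4) → 0 H
  atom 3: O, bond orders sum to 2 (valence 2) → 0 H
  atom 4: C, bond orders sum to 4 (valence 4) → 0 H
  atom 5: N, bond orders sum to 3 (valence 3) → 0 H
  atom 6: C, bond orders sum to 4 (valence 4) → 0 H
  atom 7: C, bond orders sum to 1 (valence 4) → 3 H
  atom 8: C, bond orders sum to 4 (valence 4) → 0 H
  atom 9: O, bond orders sum to 1 (valence 2) → 1 H
  atom 10: C, bond orders sum to 4 (valence 4) → 0 H
  atom 11: C, bond orders sum to 4 (valence 4) → 0 H
  atom 12: C, bond orders sum to 2 (valence 4) → 2 H
  atom 13: C, bond orders sum to 1 (valence 4) → 3 H
  atom 14: C, bond orders sum to 4 (valence 4) → 0 H
  atom 15: O, bond orders sum to 2 (valence 2) → 0 H
  atom 16: O, bond orders sum to 2 (valence 2) → 0 H
  atom 17: C, bond orders sum to 1 (valence 4) → 3 H
Totals → C:11, H:14, N:2, O:4.

C11H14N2O4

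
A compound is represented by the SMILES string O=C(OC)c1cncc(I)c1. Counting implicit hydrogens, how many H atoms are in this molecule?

Walk through each heavy atom and fill implicit hydrogens from standard valence (C 4, N 3, O 2, S 2, halogen 1); for lowercase aromatic atoms, an aromatic c carries 1 H when it has two neighbours and 0 H with three, and aromatic n carries 0 H:
  atom 1: O, bond orders sum to 2 (valence 2) → 0 H
  atom 2: C, bond orders sum to 4 (valence 4) → 0 H
  atom 3: O, bond orders sum to 2 (valence 2) → 0 H
  atom 4: C, bond orders sum to 1 (valence 4) → 3 H
  atom 5: aromatic c, 3 neighbours → 0 H
  atom 6: aromatic c, 2 neighbours → 1 H
  atom 7: aromatic n, 2 neighbours → 0 H
  atom 8: aromatic c, 2 neighbours → 1 H
  atom 9: aromatic c, 3 neighbours → 0 H
  atom 10: I (halogen, monovalent) → 0 H
  atom 11: aromatic c, 2 neighbours → 1 H
Total hydrogens: 6.

6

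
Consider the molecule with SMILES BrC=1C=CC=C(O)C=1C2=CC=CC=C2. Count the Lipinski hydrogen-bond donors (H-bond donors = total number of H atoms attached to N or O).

Donors: find every N or O and count the H atoms it carries.
  atom 7 (O): bond orders sum to 1 → 1 H
Lipinski HBD = 1.

1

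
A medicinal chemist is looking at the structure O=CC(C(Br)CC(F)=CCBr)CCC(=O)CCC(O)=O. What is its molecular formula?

C13H17Br2FO4

Walk through each heavy atom and fill implicit hydrogens from standard valence (C 4, N 3, O 2, S 2, halogen 1):
  atom 1: O, bond orders sum to 2 (valence 2) → 0 H
  atom 2: C, bond orders sum to 3 (valence 4) → 1 H
  atom 3: C, bond orders sum to 3 (valence 4) → 1 H
  atom 4: C, bond orders sum to 3 (valence 4) → 1 H
  atom 5: Br (halogen, monovalent) → 0 H
  atom 6: C, bond orders sum to 2 (valence 4) → 2 H
  atom 7: C, bond orders sum to 4 (valence 4) → 0 H
  atom 8: F (halogen, monovalent) → 0 H
  atom 9: C, bond orders sum to 3 (valence 4) → 1 H
  atom 10: C, bond orders sum to 2 (valence 4) → 2 H
  atom 11: Br (halogen, monovalent) → 0 H
  atom 12: C, bond orders sum to 2 (valence 4) → 2 H
  atom 13: C, bond orders sum to 2 (valence 4) → 2 H
  atom 14: C, bond orders sum to 4 (valence 4) → 0 H
  atom 15: O, bond orders sum to 2 (valence 2) → 0 H
  atom 16: C, bond orders sum to 2 (valence 4) → 2 H
  atom 17: C, bond orders sum to 2 (valence 4) → 2 H
  atom 18: C, bond orders sum to 4 (valence 4) → 0 H
  atom 19: O, bond orders sum to 1 (valence 2) → 1 H
  atom 20: O, bond orders sum to 2 (valence 2) → 0 H
Totals → C:13, H:17, Br:2, F:1, O:4.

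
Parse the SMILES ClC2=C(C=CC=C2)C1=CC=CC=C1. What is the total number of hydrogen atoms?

Walk through each heavy atom and fill implicit hydrogens from standard valence (C 4, N 3, O 2, S 2, halogen 1):
  atom 1: Cl (halogen, monovalent) → 0 H
  atom 2: C, bond orders sum to 4 (valence 4) → 0 H
  atom 3: C, bond orders sum to 4 (valence 4) → 0 H
  atom 4: C, bond orders sum to 3 (valence 4) → 1 H
  atom 5: C, bond orders sum to 3 (valence 4) → 1 H
  atom 6: C, bond orders sum to 3 (valence 4) → 1 H
  atom 7: C, bond orders sum to 3 (valence 4) → 1 H
  atom 8: C, bond orders sum to 4 (valence 4) → 0 H
  atom 9: C, bond orders sum to 3 (valence 4) → 1 H
  atom 10: C, bond orders sum to 3 (valence 4) → 1 H
  atom 11: C, bond orders sum to 3 (valence 4) → 1 H
  atom 12: C, bond orders sum to 3 (valence 4) → 1 H
  atom 13: C, bond orders sum to 3 (valence 4) → 1 H
Total hydrogens: 9.

9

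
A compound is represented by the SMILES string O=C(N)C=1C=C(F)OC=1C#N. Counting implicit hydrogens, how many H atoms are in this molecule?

Walk through each heavy atom and fill implicit hydrogens from standard valence (C 4, N 3, O 2, S 2, halogen 1):
  atom 1: O, bond orders sum to 2 (valence 2) → 0 H
  atom 2: C, bond orders sum to 4 (valence 4) → 0 H
  atom 3: N, bond orders sum to 1 (valence 3) → 2 H
  atom 4: C, bond orders sum to 4 (valence 4) → 0 H
  atom 5: C, bond orders sum to 3 (valence 4) → 1 H
  atom 6: C, bond orders sum to 4 (valence 4) → 0 H
  atom 7: F (halogen, monovalent) → 0 H
  atom 8: O, bond orders sum to 2 (valence 2) → 0 H
  atom 9: C, bond orders sum to 4 (valence 4) → 0 H
  atom 10: C, bond orders sum to 4 (valence 4) → 0 H
  atom 11: N, bond orders sum to 3 (valence 3) → 0 H
Total hydrogens: 3.

3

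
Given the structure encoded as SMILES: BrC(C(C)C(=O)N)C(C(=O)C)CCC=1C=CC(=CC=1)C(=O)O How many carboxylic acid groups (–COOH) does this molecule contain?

The carboxylic acid motif appears at heavy-atom position 20 in the SMILES.
Other groups present: 1 amide, 1 ketone.
Carboxylic acid count: 1.

1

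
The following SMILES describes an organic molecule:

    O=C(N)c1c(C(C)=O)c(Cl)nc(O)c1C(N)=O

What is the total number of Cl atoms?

1

Scan the SMILES for Cl atoms (remember two-letter symbols like Cl and Br are single atoms).
Chlorine count: 1.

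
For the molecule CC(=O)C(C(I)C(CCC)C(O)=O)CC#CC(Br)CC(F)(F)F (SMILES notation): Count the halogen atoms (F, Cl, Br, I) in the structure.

5

Halogen atoms appear at heavy-atom positions 6, 18, 21, 22, 23 (1×Br, 3×F, 1×I).
Other groups present: 1 alkyne, 1 carboxylic acid, 1 ketone.
Halogen count: 5.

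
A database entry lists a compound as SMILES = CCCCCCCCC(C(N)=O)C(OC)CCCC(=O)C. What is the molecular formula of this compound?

Walk through each heavy atom and fill implicit hydrogens from standard valence (C 4, N 3, O 2, S 2, halogen 1):
  atom 1: C, bond orders sum to 1 (valence 4) → 3 H
  atom 2: C, bond orders sum to 2 (valence 4) → 2 H
  atom 3: C, bond orders sum to 2 (valence 4) → 2 H
  atom 4: C, bond orders sum to 2 (valence 4) → 2 H
  atom 5: C, bond orders sum to 2 (valence 4) → 2 H
  atom 6: C, bond orders sum to 2 (valence 4) → 2 H
  atom 7: C, bond orders sum to 2 (valence 4) → 2 H
  atom 8: C, bond orders sum to 2 (valence 4) → 2 H
  atom 9: C, bond orders sum to 3 (valence 4) → 1 H
  atom 10: C, bond orders sum to 4 (valence 4) → 0 H
  atom 11: N, bond orders sum to 1 (valence 3) → 2 H
  atom 12: O, bond orders sum to 2 (valence 2) → 0 H
  atom 13: C, bond orders sum to 3 (valence 4) → 1 H
  atom 14: O, bond orders sum to 2 (valence 2) → 0 H
  atom 15: C, bond orders sum to 1 (valence 4) → 3 H
  atom 16: C, bond orders sum to 2 (valence 4) → 2 H
  atom 17: C, bond orders sum to 2 (valence 4) → 2 H
  atom 18: C, bond orders sum to 2 (valence 4) → 2 H
  atom 19: C, bond orders sum to 4 (valence 4) → 0 H
  atom 20: O, bond orders sum to 2 (valence 2) → 0 H
  atom 21: C, bond orders sum to 1 (valence 4) → 3 H
Totals → C:17, H:33, N:1, O:3.
In Hill order: C17H33NO3.

C17H33NO3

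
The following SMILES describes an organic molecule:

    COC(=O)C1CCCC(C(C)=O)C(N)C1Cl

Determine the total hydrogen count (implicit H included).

18

Walk through each heavy atom and fill implicit hydrogens from standard valence (C 4, N 3, O 2, S 2, halogen 1):
  atom 1: C, bond orders sum to 1 (valence 4) → 3 H
  atom 2: O, bond orders sum to 2 (valence 2) → 0 H
  atom 3: C, bond orders sum to 4 (valence 4) → 0 H
  atom 4: O, bond orders sum to 2 (valence 2) → 0 H
  atom 5: C, bond orders sum to 3 (valence 4) → 1 H
  atom 6: C, bond orders sum to 2 (valence 4) → 2 H
  atom 7: C, bond orders sum to 2 (valence 4) → 2 H
  atom 8: C, bond orders sum to 2 (valence 4) → 2 H
  atom 9: C, bond orders sum to 3 (valence 4) → 1 H
  atom 10: C, bond orders sum to 4 (valence 4) → 0 H
  atom 11: C, bond orders sum to 1 (valence 4) → 3 H
  atom 12: O, bond orders sum to 2 (valence 2) → 0 H
  atom 13: C, bond orders sum to 3 (valence 4) → 1 H
  atom 14: N, bond orders sum to 1 (valence 3) → 2 H
  atom 15: C, bond orders sum to 3 (valence 4) → 1 H
  atom 16: Cl (halogen, monovalent) → 0 H
Total hydrogens: 18.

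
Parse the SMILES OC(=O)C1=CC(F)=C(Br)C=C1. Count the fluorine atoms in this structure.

Scan the SMILES for F atoms (remember two-letter symbols like Cl and Br are single atoms).
Fluorine count: 1.

1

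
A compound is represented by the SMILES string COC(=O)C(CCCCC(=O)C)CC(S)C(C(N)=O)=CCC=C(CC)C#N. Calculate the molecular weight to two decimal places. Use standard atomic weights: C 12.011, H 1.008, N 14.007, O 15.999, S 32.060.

394.53 g/mol

First, the molecular formula is C20H30N2O4S (counting implicit H from valence).
  C: 20 × 12.011 = 240.220
  H: 30 × 1.008 = 30.240
  N: 2 × 14.007 = 28.014
  O: 4 × 15.999 = 63.996
  S: 1 × 32.060 = 32.060
Sum: 20×12.011 + 30×1.008 + 2×14.007 + 4×15.999 + 1×32.060 = 394.530 → 394.53 g/mol.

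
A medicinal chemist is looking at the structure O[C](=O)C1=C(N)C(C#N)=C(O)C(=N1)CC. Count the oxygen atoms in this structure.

Scan the SMILES for O atoms (remember two-letter symbols like Cl and Br are single atoms).
Oxygen count: 3.

3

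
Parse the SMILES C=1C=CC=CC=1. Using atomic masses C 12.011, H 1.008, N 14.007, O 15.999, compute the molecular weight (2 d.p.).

First, the molecular formula is C6H6 (counting implicit H from valence).
  C: 6 × 12.011 = 72.066
  H: 6 × 1.008 = 6.048
Sum: 6×12.011 + 6×1.008 = 78.114 → 78.11 g/mol.

78.11 g/mol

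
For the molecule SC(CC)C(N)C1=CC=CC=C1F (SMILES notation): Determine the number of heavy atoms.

13

Every atom symbol written in the SMILES (organic subset) is one heavy atom; implicit H are not written.
Heavy atoms by element → C:10, F:1, N:1, S:1.
Total: 13.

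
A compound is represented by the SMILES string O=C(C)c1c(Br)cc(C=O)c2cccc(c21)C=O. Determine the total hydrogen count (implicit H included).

9

Walk through each heavy atom and fill implicit hydrogens from standard valence (C 4, N 3, O 2, S 2, halogen 1); for lowercase aromatic atoms, an aromatic c carries 1 H when it has two neighbours and 0 H with three, and aromatic n carries 0 H:
  atom 1: O, bond orders sum to 2 (valence 2) → 0 H
  atom 2: C, bond orders sum to 4 (valence 4) → 0 H
  atom 3: C, bond orders sum to 1 (valence 4) → 3 H
  atom 4: aromatic c, 3 neighbours → 0 H
  atom 5: aromatic c, 3 neighbours → 0 H
  atom 6: Br (halogen, monovalent) → 0 H
  atom 7: aromatic c, 2 neighbours → 1 H
  atom 8: aromatic c, 3 neighbours → 0 H
  atom 9: C, bond orders sum to 3 (valence 4) → 1 H
  atom 10: O, bond orders sum to 2 (valence 2) → 0 H
  atom 11: aromatic c, 3 neighbours → 0 H
  atom 12: aromatic c, 2 neighbours → 1 H
  atom 13: aromatic c, 2 neighbours → 1 H
  atom 14: aromatic c, 2 neighbours → 1 H
  atom 15: aromatic c, 3 neighbours → 0 H
  atom 16: aromatic c, 3 neighbours → 0 H
  atom 17: C, bond orders sum to 3 (valence 4) → 1 H
  atom 18: O, bond orders sum to 2 (valence 2) → 0 H
Total hydrogens: 9.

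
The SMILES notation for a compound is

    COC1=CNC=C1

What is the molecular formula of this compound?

C5H7NO

Walk through each heavy atom and fill implicit hydrogens from standard valence (C 4, N 3, O 2, S 2, halogen 1):
  atom 1: C, bond orders sum to 1 (valence 4) → 3 H
  atom 2: O, bond orders sum to 2 (valence 2) → 0 H
  atom 3: C, bond orders sum to 4 (valence 4) → 0 H
  atom 4: C, bond orders sum to 3 (valence 4) → 1 H
  atom 5: N, bond orders sum to 2 (valence 3) → 1 H
  atom 6: C, bond orders sum to 3 (valence 4) → 1 H
  atom 7: C, bond orders sum to 3 (valence 4) → 1 H
Totals → C:5, H:7, N:1, O:1.
In Hill order: C5H7NO.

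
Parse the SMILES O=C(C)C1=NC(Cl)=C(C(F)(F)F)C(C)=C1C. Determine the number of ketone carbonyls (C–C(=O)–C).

The ketone motif appears at heavy-atom position 2 in the SMILES.
Ketone count: 1.

1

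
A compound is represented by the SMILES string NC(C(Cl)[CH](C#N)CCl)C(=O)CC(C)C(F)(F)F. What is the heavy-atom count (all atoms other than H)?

18

Every atom symbol written in the SMILES (organic subset) is one heavy atom; implicit H are not written.
Heavy atoms by element → C:10, Cl:2, F:3, N:2, O:1.
Total: 18.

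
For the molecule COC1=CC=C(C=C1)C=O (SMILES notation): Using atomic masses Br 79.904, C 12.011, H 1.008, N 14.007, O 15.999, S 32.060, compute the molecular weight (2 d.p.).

First, the molecular formula is C8H8O2 (counting implicit H from valence).
  C: 8 × 12.011 = 96.088
  H: 8 × 1.008 = 8.064
  O: 2 × 15.999 = 31.998
Sum: 8×12.011 + 8×1.008 + 2×15.999 = 136.150 → 136.15 g/mol.

136.15 g/mol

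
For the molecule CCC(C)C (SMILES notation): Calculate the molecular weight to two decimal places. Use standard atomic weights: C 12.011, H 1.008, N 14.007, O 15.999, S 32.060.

First, the molecular formula is C5H12 (counting implicit H from valence).
  C: 5 × 12.011 = 60.055
  H: 12 × 1.008 = 12.096
Sum: 5×12.011 + 12×1.008 = 72.151 → 72.15 g/mol.

72.15 g/mol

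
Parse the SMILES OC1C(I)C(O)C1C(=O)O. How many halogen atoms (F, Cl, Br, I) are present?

Halogen atoms appear at heavy-atom position 4 (1×I).
Other groups present: 1 carboxylic acid, 2 hydroxyl.
Halogen count: 1.

1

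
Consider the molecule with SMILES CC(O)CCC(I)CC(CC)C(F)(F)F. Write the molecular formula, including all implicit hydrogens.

Walk through each heavy atom and fill implicit hydrogens from standard valence (C 4, N 3, O 2, S 2, halogen 1):
  atom 1: C, bond orders sum to 1 (valence 4) → 3 H
  atom 2: C, bond orders sum to 3 (valence 4) → 1 H
  atom 3: O, bond orders sum to 1 (valence 2) → 1 H
  atom 4: C, bond orders sum to 2 (valence 4) → 2 H
  atom 5: C, bond orders sum to 2 (valence 4) → 2 H
  atom 6: C, bond orders sum to 3 (valence 4) → 1 H
  atom 7: I (halogen, monovalent) → 0 H
  atom 8: C, bond orders sum to 2 (valence 4) → 2 H
  atom 9: C, bond orders sum to 3 (valence 4) → 1 H
  atom 10: C, bond orders sum to 2 (valence 4) → 2 H
  atom 11: C, bond orders sum to 1 (valence 4) → 3 H
  atom 12: C, bond orders sum to 4 (valence 4) → 0 H
  atom 13: F (halogen, monovalent) → 0 H
  atom 14: F (halogen, monovalent) → 0 H
  atom 15: F (halogen, monovalent) → 0 H
Totals → C:10, H:18, F:3, I:1, O:1.

C10H18F3IO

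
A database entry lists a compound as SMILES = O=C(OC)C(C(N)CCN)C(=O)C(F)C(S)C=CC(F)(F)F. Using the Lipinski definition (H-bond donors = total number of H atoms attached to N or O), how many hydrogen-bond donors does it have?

4

Donors: find every N or O and count the H atoms it carries.
  atom 1 (O): bond orders sum to 2 → 0 H
  atom 3 (O): bond orders sum to 2 → 0 H
  atom 7 (N): bond orders sum to 1 → 2 H
  atom 10 (N): bond orders sum to 1 → 2 H
  atom 12 (O): bond orders sum to 2 → 0 H
Lipinski HBD = 4.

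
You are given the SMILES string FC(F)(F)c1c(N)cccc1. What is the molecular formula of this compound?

C7H6F3N

Walk through each heavy atom and fill implicit hydrogens from standard valence (C 4, N 3, O 2, S 2, halogen 1); for lowercase aromatic atoms, an aromatic c carries 1 H when it has two neighbours and 0 H with three, and aromatic n carries 0 H:
  atom 1: F (halogen, monovalent) → 0 H
  atom 2: C, bond orders sum to 4 (valence 4) → 0 H
  atom 3: F (halogen, monovalent) → 0 H
  atom 4: F (halogen, monovalent) → 0 H
  atom 5: aromatic c, 3 neighbours → 0 H
  atom 6: aromatic c, 3 neighbours → 0 H
  atom 7: N, bond orders sum to 1 (valence 3) → 2 H
  atom 8: aromatic c, 2 neighbours → 1 H
  atom 9: aromatic c, 2 neighbours → 1 H
  atom 10: aromatic c, 2 neighbours → 1 H
  atom 11: aromatic c, 2 neighbours → 1 H
Totals → C:7, H:6, F:3, N:1.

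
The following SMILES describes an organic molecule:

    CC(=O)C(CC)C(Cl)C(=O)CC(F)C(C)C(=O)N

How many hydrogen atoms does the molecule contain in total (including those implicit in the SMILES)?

19

Walk through each heavy atom and fill implicit hydrogens from standard valence (C 4, N 3, O 2, S 2, halogen 1):
  atom 1: C, bond orders sum to 1 (valence 4) → 3 H
  atom 2: C, bond orders sum to 4 (valence 4) → 0 H
  atom 3: O, bond orders sum to 2 (valence 2) → 0 H
  atom 4: C, bond orders sum to 3 (valence 4) → 1 H
  atom 5: C, bond orders sum to 2 (valence 4) → 2 H
  atom 6: C, bond orders sum to 1 (valence 4) → 3 H
  atom 7: C, bond orders sum to 3 (valence 4) → 1 H
  atom 8: Cl (halogen, monovalent) → 0 H
  atom 9: C, bond orders sum to 4 (valence 4) → 0 H
  atom 10: O, bond orders sum to 2 (valence 2) → 0 H
  atom 11: C, bond orders sum to 2 (valence 4) → 2 H
  atom 12: C, bond orders sum to 3 (valence 4) → 1 H
  atom 13: F (halogen, monovalent) → 0 H
  atom 14: C, bond orders sum to 3 (valence 4) → 1 H
  atom 15: C, bond orders sum to 1 (valence 4) → 3 H
  atom 16: C, bond orders sum to 4 (valence 4) → 0 H
  atom 17: O, bond orders sum to 2 (valence 2) → 0 H
  atom 18: N, bond orders sum to 1 (valence 3) → 2 H
Total hydrogens: 19.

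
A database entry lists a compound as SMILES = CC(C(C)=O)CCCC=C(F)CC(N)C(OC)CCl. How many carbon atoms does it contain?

14

Count every carbon token in the SMILES (each C, including those in ring-closure positions and inside branches).
Carbon count: 14.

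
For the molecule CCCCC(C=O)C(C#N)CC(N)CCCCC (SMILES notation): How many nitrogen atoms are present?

2

Scan the SMILES for N atoms (remember two-letter symbols like Cl and Br are single atoms).
Nitrogen count: 2.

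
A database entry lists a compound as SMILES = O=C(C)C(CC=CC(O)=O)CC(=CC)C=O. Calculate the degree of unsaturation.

Molecular formula: C12H16O4.
DoU = (2C + 2 + N − H − X) / 2, where X is the halogen count and O/S are ignored.
    = (2·12 + 2 + 0 − 16 − 0) / 2 = 10 / 2 = 5.

5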